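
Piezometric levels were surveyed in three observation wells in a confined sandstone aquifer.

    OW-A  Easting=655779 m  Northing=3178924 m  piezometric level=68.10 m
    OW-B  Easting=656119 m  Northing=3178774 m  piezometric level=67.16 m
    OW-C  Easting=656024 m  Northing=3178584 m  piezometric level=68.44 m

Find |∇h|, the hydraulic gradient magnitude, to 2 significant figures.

Three-point gradient (reference OW-A): Δ to OW-B = (340, -150, -0.94), Δ to OW-C = (245, -340, +0.34).
∂h/∂x = -0.004700, ∂h/∂y = -0.004387 (det = -78850).
|∇h| = √(-0.004700² + -0.004387²) = 0.006429

0.0064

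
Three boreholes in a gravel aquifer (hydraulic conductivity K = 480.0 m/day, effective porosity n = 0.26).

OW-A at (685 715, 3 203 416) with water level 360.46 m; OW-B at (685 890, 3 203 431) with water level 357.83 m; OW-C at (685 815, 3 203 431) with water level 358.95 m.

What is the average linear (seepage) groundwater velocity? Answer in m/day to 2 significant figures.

28 m/day

With h = a·x + b·y + c and OW-A as origin, the differences give:
  175·a + 15·b = -2.63
  100·a + 15·b = -1.51
Eliminate b (×15 and ×15, subtract): 1125·a = -16.800 → a = ∂h/∂x = -0.01493
Back-substitute: b = ∂h/∂y = -0.001111.
|∇h| = √(-0.01493² + -0.001111²) = 0.01497
Seepage velocity v = K·i/n = 480.0 × 0.01497 / 0.26 = 27.64 m/day.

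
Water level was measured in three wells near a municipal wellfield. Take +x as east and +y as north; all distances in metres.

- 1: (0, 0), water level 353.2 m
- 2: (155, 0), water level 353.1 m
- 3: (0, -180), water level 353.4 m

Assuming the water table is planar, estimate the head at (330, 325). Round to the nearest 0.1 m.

∂h/∂x = (353.1 − 353.2) / (155 − 0) = -0.0006452
∂h/∂y = (353.4 − 353.2) / (-180 − 0) = -0.001111
h(330, 325) = 353.2 + (-0.0006452)·(330) + (-0.001111)·(325) = 353.2 -0.213 -0.361 = 352.626 m.

352.6 m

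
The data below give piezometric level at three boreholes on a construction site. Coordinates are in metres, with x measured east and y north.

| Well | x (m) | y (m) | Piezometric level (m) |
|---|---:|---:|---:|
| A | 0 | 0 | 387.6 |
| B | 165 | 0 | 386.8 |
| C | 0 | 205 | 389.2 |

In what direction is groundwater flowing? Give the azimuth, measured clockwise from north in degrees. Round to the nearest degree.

148°

∂h/∂x = (386.8 − 387.6) / (165 − 0) = -0.004848
∂h/∂y = (389.2 − 387.6) / (205 − 0) = +0.007805
Flow direction (−∇h) has components (+0.004848 E, -0.007805 N).
Azimuth = atan2(E, N) = atan2(+0.004848, -0.007805) = 148.2° ≈ 148°.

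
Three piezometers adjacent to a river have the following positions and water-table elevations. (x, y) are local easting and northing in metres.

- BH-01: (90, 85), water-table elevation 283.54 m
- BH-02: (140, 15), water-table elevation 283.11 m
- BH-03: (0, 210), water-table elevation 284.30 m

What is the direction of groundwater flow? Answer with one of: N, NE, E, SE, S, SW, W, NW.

Taking BH-01 as reference: BH-02−BH-01 = (50, -70, -0.43); BH-03−BH-01 = (-90, 125, +0.76).
Determinant of the coordinate differences = 50·125 − (-90)·(-70) = -50.
∂h/∂x = [(-0.43)·125 − (+0.76)·(-70)] / -50 = +0.01100
∂h/∂y = [50·(+0.76) − (-90)·(-0.43)] / -50 = +0.01400
Flow = −∇h = (-0.01100 east, -0.01400 north), which points southwest.

SW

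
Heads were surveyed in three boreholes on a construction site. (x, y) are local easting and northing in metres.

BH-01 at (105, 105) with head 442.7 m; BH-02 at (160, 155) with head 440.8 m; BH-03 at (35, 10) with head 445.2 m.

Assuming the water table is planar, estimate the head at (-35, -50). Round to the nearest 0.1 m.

447.6 m

With h = a·x + b·y + c and BH-01 as origin, the differences give:
  55·a + 50·b = -1.9
  (-70)·a + (-95)·b = +2.5
Eliminate b (×(-95) and ×50, subtract): -1725·a = 55.50 → a = ∂h/∂x = -0.03217
Back-substitute: b = ∂h/∂y = -0.002609.
h(-35, -50) = 442.7 + (-0.03217)·(-140) + (-0.002609)·(-155) = 442.7 +4.504 +0.404 = 447.609 m.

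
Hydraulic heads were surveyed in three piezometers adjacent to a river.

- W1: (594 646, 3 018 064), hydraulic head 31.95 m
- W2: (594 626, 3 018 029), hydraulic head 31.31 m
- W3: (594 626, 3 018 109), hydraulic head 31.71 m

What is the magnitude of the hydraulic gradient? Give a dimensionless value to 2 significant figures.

With h = a·x + b·y + c and W1 as origin, the differences give:
  (-20)·a + (-35)·b = -0.64
  (-20)·a + 45·b = -0.24
Eliminate b (×45 and ×(-35), subtract): -1600·a = -37.200 → a = ∂h/∂x = +0.02325
Back-substitute: b = ∂h/∂y = +0.005000.
|∇h| = √(0.02325² + 0.005000²) = 0.02378

0.024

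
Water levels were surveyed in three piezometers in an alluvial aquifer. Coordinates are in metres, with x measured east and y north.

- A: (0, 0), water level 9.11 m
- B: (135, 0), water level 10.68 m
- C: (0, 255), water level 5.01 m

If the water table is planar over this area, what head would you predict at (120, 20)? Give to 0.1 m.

10.2 m

∂h/∂x = (10.68 − 9.11) / (135 − 0) = +0.01163
∂h/∂y = (5.01 − 9.11) / (255 − 0) = -0.01608
h(120, 20) = 9.11 + (+0.01163)·(120) + (-0.01608)·(20) = 9.11 +1.396 -0.322 = 10.184 m.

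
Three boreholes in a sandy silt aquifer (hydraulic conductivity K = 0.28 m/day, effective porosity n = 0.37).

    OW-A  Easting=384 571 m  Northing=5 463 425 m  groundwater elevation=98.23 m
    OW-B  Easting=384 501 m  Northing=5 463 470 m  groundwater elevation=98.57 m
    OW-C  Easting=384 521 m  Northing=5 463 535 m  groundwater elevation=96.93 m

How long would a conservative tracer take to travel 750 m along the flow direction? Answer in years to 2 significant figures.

100 years

With h = a·x + b·y + c and OW-A as origin, the differences give:
  (-70)·a + 45·b = +0.34
  (-50)·a + 110·b = -1.30
Eliminate b (×110 and ×45, subtract): -5450·a = 95.900 → a = ∂h/∂x = -0.01760
Back-substitute: b = ∂h/∂y = -0.01982.
|∇h| = √(-0.01760² + -0.01982²) = 0.02651
Seepage velocity v = K·i/n = 0.28 × 0.02651 / 0.37 = 0.02006 m/day.
t = 750 / 0.02006 = 3.739e+04 days = 102 years.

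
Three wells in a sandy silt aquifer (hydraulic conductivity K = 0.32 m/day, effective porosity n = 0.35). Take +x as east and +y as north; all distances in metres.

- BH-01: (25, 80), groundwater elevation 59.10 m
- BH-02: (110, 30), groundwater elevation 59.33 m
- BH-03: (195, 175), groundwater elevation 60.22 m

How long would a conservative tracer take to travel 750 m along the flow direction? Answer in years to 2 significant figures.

390 years

Taking BH-01 as reference: BH-02−BH-01 = (85, -50, +0.23); BH-03−BH-01 = (170, 95, +1.12).
Solve a·Δx + b·Δy = Δh: det = 85·95 − 170·(-50) = 16575.
∂h/∂x = [(+0.23)·95 − (+1.12)·(-50)] / 16575 = +0.004697
∂h/∂y = [85·(+1.12) − 170·(+0.23)] / 16575 = +0.003385
|∇h| = √(0.004697² + 0.003385²) = 0.00579
Seepage velocity v = K·i/n = 0.32 × 0.00579 / 0.35 = 0.005294 m/day.
t = 750 / 0.005294 = 1.417e+05 days = 388 years.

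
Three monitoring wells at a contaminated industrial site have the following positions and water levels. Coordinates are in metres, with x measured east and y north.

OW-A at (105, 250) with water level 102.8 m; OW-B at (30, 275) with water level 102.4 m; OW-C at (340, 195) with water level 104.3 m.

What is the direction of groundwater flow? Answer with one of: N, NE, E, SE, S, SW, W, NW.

With h = a·x + b·y + c and OW-A as origin, the differences give:
  (-75)·a + 25·b = -0.4
  235·a + (-55)·b = +1.5
Eliminate b (×(-55) and ×25, subtract): -1750·a = -15.50 → a = ∂h/∂x = +0.008857
Back-substitute: b = ∂h/∂y = +0.01057.
Flow = −∇h = (-0.008857 east, -0.01057 north), which points southwest.

SW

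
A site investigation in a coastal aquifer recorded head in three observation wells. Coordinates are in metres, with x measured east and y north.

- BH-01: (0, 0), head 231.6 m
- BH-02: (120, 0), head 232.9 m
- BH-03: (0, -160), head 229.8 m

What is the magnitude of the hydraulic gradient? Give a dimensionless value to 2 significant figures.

∂h/∂x = (232.9 − 231.6) / (120 − 0) = +0.01083
∂h/∂y = (229.8 − 231.6) / (-160 − 0) = +0.01125
|∇h| = √(0.01083² + 0.01125²) = 0.01562

0.016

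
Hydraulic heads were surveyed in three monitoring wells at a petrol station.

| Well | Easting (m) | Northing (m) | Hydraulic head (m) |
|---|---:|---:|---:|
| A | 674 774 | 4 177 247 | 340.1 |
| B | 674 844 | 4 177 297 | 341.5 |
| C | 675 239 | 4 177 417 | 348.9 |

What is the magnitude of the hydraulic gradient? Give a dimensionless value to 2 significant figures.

0.018

Differences from A: to B (Δx, Δy, Δh) = (70, 50, +1.4); to C = (465, 170, +8.8).
Determinant of the coordinate differences = 70·170 − 465·50 = -11350.
∂h/∂x = [(+1.4)·170 − (+8.8)·50] / -11350 = +0.01780
∂h/∂y = [70·(+8.8) − 465·(+1.4)] / -11350 = +0.003084
|∇h| = √(0.01780² + 0.003084²) = 0.01807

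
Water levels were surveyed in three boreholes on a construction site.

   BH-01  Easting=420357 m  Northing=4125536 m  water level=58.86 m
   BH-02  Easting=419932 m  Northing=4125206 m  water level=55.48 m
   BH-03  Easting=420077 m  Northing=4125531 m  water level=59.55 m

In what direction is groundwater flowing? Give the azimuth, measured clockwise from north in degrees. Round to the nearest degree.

With h = a·x + b·y + c and BH-01 as origin, the differences give:
  (-425)·a + (-330)·b = -3.38
  (-280)·a + (-5)·b = +0.69
Eliminate b (×(-5) and ×(-330), subtract): -90275·a = 244.600 → a = ∂h/∂x = -0.002709
Back-substitute: b = ∂h/∂y = +0.01373.
Flow direction (−∇h) has components (+0.002709 E, -0.01373 N).
Azimuth = atan2(E, N) = atan2(+0.002709, -0.01373) = 168.8° ≈ 169°.

169°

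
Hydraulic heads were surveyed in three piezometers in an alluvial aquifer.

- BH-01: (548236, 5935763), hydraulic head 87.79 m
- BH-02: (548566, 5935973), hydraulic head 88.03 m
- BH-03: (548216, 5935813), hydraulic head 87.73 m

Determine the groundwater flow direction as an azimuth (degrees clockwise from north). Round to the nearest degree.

301°

Taking BH-01 as reference: BH-02−BH-01 = (330, 210, +0.24); BH-03−BH-01 = (-20, 50, -0.06).
Determinant of the coordinate differences = 330·50 − (-20)·210 = 20700.
∂h/∂x = [(+0.24)·50 − (-0.06)·210] / 20700 = +0.001188
∂h/∂y = [330·(-0.06) − (-20)·(+0.24)] / 20700 = -0.0007246
Flow direction (−∇h) has components (-0.001188 E, +0.0007246 N).
Azimuth = atan2(E, N) = atan2(-0.001188, +0.0007246) = 301.4° ≈ 301°.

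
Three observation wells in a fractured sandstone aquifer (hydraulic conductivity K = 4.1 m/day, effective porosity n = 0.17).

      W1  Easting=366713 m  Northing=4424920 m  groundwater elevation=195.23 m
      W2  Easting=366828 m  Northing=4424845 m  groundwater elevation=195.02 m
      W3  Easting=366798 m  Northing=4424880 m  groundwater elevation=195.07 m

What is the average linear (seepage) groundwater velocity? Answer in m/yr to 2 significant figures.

Taking W1 as reference: W2−W1 = (115, -75, -0.21); W3−W1 = (85, -40, -0.16).
Solve a·Δx + b·Δy = Δh: det = 115·(-40) − 85·(-75) = 1775.
∂h/∂x = [(-0.21)·(-40) − (-0.16)·(-75)] / 1775 = -0.002028
∂h/∂y = [115·(-0.16) − 85·(-0.21)] / 1775 = -0.0003099
|∇h| = √(-0.002028² + -0.0003099²) = 0.002052
Seepage velocity v = K·i/n = 4.1 × 0.002052 / 0.17 = 0.04949 m/day = 18.08 m/yr.

18 m/yr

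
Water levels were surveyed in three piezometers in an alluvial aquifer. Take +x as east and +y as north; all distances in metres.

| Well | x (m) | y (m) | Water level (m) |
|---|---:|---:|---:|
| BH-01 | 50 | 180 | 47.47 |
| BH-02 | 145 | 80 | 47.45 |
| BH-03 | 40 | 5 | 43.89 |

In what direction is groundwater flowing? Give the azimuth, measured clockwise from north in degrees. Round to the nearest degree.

Three-point gradient (reference BH-01): Δ to BH-02 = (95, -100, -0.02), Δ to BH-03 = (-10, -175, -3.58).
∂h/∂x = +0.02011, ∂h/∂y = +0.01931 (det = -17625).
Flow direction (−∇h) has components (-0.02011 E, -0.01931 N).
Azimuth = atan2(E, N) = atan2(-0.02011, -0.01931) = 226.2° ≈ 226°.

226°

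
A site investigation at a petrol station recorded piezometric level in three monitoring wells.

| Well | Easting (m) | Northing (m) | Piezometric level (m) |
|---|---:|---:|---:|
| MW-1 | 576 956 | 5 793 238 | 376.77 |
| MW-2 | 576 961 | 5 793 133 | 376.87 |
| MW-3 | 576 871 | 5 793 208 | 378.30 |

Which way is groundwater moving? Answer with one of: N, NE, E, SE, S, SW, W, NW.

Differences from MW-1: to MW-2 (Δx, Δy, Δh) = (5, -105, +0.10); to MW-3 = (-85, -30, +1.53).
Determinant of the coordinate differences = 5·(-30) − (-85)·(-105) = -9075.
∂h/∂x = [(+0.10)·(-30) − (+1.53)·(-105)] / -9075 = -0.01737
∂h/∂y = [5·(+1.53) − (-85)·(+0.10)] / -9075 = -0.001780
Flow = −∇h = (+0.01737 east, +0.001780 north), which points east.

E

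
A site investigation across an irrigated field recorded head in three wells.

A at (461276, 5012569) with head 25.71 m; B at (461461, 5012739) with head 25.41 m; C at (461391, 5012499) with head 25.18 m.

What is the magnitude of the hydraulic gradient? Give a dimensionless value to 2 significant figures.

0.0039

Taking A as reference: B−A = (185, 170, -0.30); C−A = (115, -70, -0.53).
Determinant of the coordinate differences = 185·(-70) − 115·170 = -32500.
∂h/∂x = [(-0.30)·(-70) − (-0.53)·170] / -32500 = -0.003418
∂h/∂y = [185·(-0.53) − 115·(-0.30)] / -32500 = +0.001955
|∇h| = √(-0.003418² + 0.001955²) = 0.003938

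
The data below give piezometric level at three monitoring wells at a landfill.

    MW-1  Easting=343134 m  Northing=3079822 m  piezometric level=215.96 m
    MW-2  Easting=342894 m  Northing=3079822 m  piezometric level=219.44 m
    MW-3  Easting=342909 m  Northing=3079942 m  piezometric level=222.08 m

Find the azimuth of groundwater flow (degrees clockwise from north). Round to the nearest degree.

With h = a·x + b·y + c and MW-1 as origin, the differences give:
  (-240)·a + 0·b = +3.48
  (-225)·a + 120·b = +6.12
Eliminate b (×120 and ×0, subtract): -28800·a = 417.600 → a = ∂h/∂x = -0.01450
Back-substitute: b = ∂h/∂y = +0.02381.
Flow direction (−∇h) has components (+0.01450 E, -0.02381 N).
Azimuth = atan2(E, N) = atan2(+0.01450, -0.02381) = 148.7° ≈ 149°.

149°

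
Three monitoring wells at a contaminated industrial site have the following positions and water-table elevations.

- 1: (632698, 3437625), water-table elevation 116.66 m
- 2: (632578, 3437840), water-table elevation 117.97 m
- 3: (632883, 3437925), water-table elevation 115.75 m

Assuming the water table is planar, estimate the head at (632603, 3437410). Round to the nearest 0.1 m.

Taking 1 as reference: 2−1 = (-120, 215, +1.31); 3−1 = (185, 300, -0.91).
Solve a·Δx + b·Δy = Δh: det = (-120)·300 − 185·215 = -75775.
∂h/∂x = [(+1.31)·300 − (-0.91)·215] / -75775 = -0.007768
∂h/∂y = [(-120)·(-0.91) − 185·(+1.31)] / -75775 = +0.001757
h(632603, 3437410) = 116.66 + (-0.007768)·(-95) + (+0.001757)·(-215) = 116.66 +0.738 -0.378 = 117.020 m.

117.0 m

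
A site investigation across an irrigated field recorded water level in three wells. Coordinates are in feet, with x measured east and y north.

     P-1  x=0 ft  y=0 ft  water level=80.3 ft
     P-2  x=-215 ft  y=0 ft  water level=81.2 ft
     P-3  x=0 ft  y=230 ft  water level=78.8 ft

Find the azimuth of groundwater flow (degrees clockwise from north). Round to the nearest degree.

∂h/∂x = (81.2 − 80.3) / (-215 − 0) = -0.004186
∂h/∂y = (78.8 − 80.3) / (230 − 0) = -0.006522
Flow direction (−∇h) has components (+0.004186 E, +0.006522 N).
Azimuth = atan2(E, N) = atan2(+0.004186, +0.006522) = 32.7° ≈ 033°.

033°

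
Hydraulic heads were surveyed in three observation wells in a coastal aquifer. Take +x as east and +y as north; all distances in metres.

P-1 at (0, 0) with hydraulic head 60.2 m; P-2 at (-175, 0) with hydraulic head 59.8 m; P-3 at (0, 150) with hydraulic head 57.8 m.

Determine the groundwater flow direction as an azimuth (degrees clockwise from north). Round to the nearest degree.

352°

∂h/∂x = (59.8 − 60.2) / (-175 − 0) = +0.002286
∂h/∂y = (57.8 − 60.2) / (150 − 0) = -0.01600
Flow direction (−∇h) has components (-0.002286 E, +0.01600 N).
Azimuth = atan2(E, N) = atan2(-0.002286, +0.01600) = 351.9° ≈ 352°.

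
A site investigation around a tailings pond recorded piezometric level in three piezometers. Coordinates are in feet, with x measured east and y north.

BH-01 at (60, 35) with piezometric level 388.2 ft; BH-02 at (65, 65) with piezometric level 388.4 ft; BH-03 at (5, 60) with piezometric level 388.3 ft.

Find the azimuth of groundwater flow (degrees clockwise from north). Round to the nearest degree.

190°

Three-point gradient (reference BH-01): Δ to BH-02 = (5, 30, +0.2), Δ to BH-03 = (-55, 25, +0.1).
∂h/∂x = +0.001127, ∂h/∂y = +0.006479 (det = 1775).
Flow direction (−∇h) has components (-0.001127 E, -0.006479 N).
Azimuth = atan2(E, N) = atan2(-0.001127, -0.006479) = 189.9° ≈ 190°.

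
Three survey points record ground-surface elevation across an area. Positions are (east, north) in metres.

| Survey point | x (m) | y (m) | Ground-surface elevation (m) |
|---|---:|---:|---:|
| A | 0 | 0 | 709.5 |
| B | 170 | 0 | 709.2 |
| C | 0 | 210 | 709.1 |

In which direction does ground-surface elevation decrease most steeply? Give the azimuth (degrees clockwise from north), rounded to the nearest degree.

043°

∂z/∂x = (709.2 − 709.5) / (170 − 0) = -0.001765
∂z/∂y = (709.1 − 709.5) / (210 − 0) = -0.001905
Steepest decrease is along −∇f: components (+0.001765 E, +0.001905 N).
Azimuth = atan2(+0.001765, +0.001905) = 42.8° ≈ 043°.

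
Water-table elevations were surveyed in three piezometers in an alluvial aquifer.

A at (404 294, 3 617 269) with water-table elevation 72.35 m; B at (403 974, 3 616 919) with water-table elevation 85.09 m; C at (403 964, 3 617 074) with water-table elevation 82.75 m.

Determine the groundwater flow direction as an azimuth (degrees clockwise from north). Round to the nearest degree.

Differences from A: to B (Δx, Δy, Δh) = (-320, -350, +12.74); to C = (-330, -195, +10.40).
Determinant of the coordinate differences = (-320)·(-195) − (-330)·(-350) = -53100.
∂h/∂x = [(+12.74)·(-195) − (+10.40)·(-350)] / -53100 = -0.02176
∂h/∂y = [(-320)·(+10.40) − (-330)·(+12.74)] / -53100 = -0.01650
Flow direction (−∇h) has components (+0.02176 E, +0.01650 N).
Azimuth = atan2(E, N) = atan2(+0.02176, +0.01650) = 52.8° ≈ 053°.

053°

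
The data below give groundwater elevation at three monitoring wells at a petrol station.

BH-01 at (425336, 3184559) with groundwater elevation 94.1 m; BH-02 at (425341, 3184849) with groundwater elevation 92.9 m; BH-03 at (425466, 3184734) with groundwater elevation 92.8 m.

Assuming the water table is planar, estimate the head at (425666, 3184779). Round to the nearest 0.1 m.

Taking BH-01 as reference: BH-02−BH-01 = (5, 290, -1.2); BH-03−BH-01 = (130, 175, -1.3).
Solve a·Δx + b·Δy = Δh: det = 5·175 − 130·290 = -36825.
∂h/∂x = [(-1.2)·175 − (-1.3)·290] / -36825 = -0.004535
∂h/∂y = [5·(-1.3) − 130·(-1.2)] / -36825 = -0.004060
h(425666, 3184779) = 94.1 + (-0.004535)·(330) + (-0.004060)·(220) = 94.1 -1.497 -0.893 = 91.710 m.

91.7 m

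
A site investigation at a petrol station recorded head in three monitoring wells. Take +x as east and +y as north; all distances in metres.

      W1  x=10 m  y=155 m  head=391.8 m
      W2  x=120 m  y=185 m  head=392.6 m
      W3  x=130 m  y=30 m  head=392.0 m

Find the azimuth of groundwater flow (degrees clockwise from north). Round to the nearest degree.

235°

Taking W1 as reference: W2−W1 = (110, 30, +0.8); W3−W1 = (120, -125, +0.2).
Solve a·Δx + b·Δy = Δh: det = 110·(-125) − 120·30 = -17350.
∂h/∂x = [(+0.8)·(-125) − (+0.2)·30] / -17350 = +0.006110
∂h/∂y = [110·(+0.2) − 120·(+0.8)] / -17350 = +0.004265
Flow direction (−∇h) has components (-0.006110 E, -0.004265 N).
Azimuth = atan2(E, N) = atan2(-0.006110, -0.004265) = 235.1° ≈ 235°.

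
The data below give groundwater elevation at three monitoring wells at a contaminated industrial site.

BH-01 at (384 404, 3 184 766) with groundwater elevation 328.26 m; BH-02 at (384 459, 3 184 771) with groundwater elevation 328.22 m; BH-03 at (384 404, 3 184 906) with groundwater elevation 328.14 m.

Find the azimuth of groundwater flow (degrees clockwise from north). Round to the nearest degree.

With h = a·x + b·y + c and BH-01 as origin, the differences give:
  55·a + 5·b = -0.04
  0·a + 140·b = -0.12
Eliminate b (×140 and ×5, subtract): 7700·a = -5.000 → a = ∂h/∂x = -0.0006494
Back-substitute: b = ∂h/∂y = -0.0008571.
Flow direction (−∇h) has components (+0.0006494 E, +0.0008571 N).
Azimuth = atan2(E, N) = atan2(+0.0006494, +0.0008571) = 37.1° ≈ 037°.

037°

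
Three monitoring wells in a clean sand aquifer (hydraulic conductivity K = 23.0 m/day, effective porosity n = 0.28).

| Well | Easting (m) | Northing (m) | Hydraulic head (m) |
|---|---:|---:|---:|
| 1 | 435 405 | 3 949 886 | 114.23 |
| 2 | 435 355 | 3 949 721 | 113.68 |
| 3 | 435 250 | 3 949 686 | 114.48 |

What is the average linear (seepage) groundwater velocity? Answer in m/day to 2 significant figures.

Taking 1 as reference: 2−1 = (-50, -165, -0.55); 3−1 = (-155, -200, +0.25).
Determinant of the coordinate differences = (-50)·(-200) − (-155)·(-165) = -15575.
∂h/∂x = [(-0.55)·(-200) − (+0.25)·(-165)] / -15575 = -0.009711
∂h/∂y = [(-50)·(+0.25) − (-155)·(-0.55)] / -15575 = +0.006276
|∇h| = √(-0.009711² + 0.006276²) = 0.01156
Seepage velocity v = K·i/n = 23.0 × 0.01156 / 0.28 = 0.9496 m/day.

0.95 m/day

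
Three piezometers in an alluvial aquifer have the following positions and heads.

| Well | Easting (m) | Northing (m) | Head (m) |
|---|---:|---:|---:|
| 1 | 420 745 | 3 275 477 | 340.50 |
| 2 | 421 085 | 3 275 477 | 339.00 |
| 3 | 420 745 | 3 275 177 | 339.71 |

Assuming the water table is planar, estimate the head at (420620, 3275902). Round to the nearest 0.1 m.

∂h/∂x = (339.00 − 340.50) / (421085 − 420745) = -0.004412
∂h/∂y = (339.71 − 340.50) / (3275177 − 3275477) = +0.002633
h(420620, 3275902) = 340.50 + (-0.004412)·(-125) + (+0.002633)·(425) = 340.50 +0.551 +1.119 = 342.171 m.

342.2 m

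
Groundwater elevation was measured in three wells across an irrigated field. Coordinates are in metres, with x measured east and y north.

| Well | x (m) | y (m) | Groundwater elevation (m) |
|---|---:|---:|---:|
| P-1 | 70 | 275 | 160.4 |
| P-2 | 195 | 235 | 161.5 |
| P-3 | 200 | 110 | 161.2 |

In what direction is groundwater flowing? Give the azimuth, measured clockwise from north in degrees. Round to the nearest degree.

254°

Differences from P-1: to P-2 (Δx, Δy, Δh) = (125, -40, +1.1); to P-3 = (130, -165, +0.8).
Solve a·Δx + b·Δy = Δh: det = 125·(-165) − 130·(-40) = -15425.
∂h/∂x = [(+1.1)·(-165) − (+0.8)·(-40)] / -15425 = +0.009692
∂h/∂y = [125·(+0.8) − 130·(+1.1)] / -15425 = +0.002788
Flow direction (−∇h) has components (-0.009692 E, -0.002788 N).
Azimuth = atan2(E, N) = atan2(-0.009692, -0.002788) = 254.0° ≈ 254°.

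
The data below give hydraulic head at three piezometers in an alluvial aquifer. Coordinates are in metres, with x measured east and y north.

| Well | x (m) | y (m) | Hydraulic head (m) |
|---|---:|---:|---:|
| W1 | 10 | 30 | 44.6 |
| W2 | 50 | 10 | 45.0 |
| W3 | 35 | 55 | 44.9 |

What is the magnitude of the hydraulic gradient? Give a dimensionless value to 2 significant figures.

0.011

Differences from W1: to W2 (Δx, Δy, Δh) = (40, -20, +0.4); to W3 = (25, 25, +0.3).
Determinant of the coordinate differences = 40·25 − 25·(-20) = 1500.
∂h/∂x = [(+0.4)·25 − (+0.3)·(-20)] / 1500 = +0.01067
∂h/∂y = [40·(+0.3) − 25·(+0.4)] / 1500 = +0.001333
|∇h| = √(0.01067² + 0.001333²) = 0.01075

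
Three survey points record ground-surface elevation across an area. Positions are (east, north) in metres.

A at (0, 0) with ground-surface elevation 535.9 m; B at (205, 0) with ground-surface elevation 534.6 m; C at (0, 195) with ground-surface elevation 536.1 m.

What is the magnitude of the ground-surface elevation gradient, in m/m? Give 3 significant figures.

∂z/∂x = (534.6 − 535.9) / (205 − 0) = -0.006341
∂z/∂y = (536.1 − 535.9) / (195 − 0) = +0.001026
|∇f| = √(-0.006341² + 0.001026²) = 0.006423 m/m

0.00642 m/m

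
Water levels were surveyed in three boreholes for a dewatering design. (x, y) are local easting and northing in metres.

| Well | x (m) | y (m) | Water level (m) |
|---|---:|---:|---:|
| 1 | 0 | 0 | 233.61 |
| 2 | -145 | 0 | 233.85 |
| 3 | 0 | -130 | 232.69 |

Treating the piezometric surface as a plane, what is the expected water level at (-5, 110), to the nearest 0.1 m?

234.4 m

∂h/∂x = (233.85 − 233.61) / (-145 − 0) = -0.001655
∂h/∂y = (232.69 − 233.61) / (-130 − 0) = +0.007077
h(-5, 110) = 233.61 + (-0.001655)·(-5) + (+0.007077)·(110) = 233.61 +0.008 +0.778 = 234.397 m.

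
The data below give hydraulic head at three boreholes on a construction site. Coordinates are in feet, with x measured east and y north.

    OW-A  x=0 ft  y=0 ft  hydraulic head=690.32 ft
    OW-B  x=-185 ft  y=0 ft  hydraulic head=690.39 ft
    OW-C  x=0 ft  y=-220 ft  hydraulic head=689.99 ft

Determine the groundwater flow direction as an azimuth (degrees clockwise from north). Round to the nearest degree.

∂h/∂x = (690.39 − 690.32) / (-185 − 0) = -0.0003784
∂h/∂y = (689.99 − 690.32) / (-220 − 0) = +0.001500
Flow direction (−∇h) has components (+0.0003784 E, -0.001500 N).
Azimuth = atan2(E, N) = atan2(+0.0003784, -0.001500) = 165.8° ≈ 166°.

166°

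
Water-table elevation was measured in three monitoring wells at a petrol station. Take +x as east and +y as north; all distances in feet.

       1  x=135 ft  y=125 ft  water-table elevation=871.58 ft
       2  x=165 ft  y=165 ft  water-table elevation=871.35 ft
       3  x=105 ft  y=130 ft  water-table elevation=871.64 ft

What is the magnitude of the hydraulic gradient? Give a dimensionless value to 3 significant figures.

Differences from 1: to 2 (Δx, Δy, Δh) = (30, 40, -0.23); to 3 = (-30, 5, +0.06).
Solve a·Δx + b·Δy = Δh: det = 30·5 − (-30)·40 = 1350.
∂h/∂x = [(-0.23)·5 − (+0.06)·40] / 1350 = -0.002630
∂h/∂y = [30·(+0.06) − (-30)·(-0.23)] / 1350 = -0.003778
|∇h| = √(-0.002630² + -0.003778²) = 0.004603

0.00460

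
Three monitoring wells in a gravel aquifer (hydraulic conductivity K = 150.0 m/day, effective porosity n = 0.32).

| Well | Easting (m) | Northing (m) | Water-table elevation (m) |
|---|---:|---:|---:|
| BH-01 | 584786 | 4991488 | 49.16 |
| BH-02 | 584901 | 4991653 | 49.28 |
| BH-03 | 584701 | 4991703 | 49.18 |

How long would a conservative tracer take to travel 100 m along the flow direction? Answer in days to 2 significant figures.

Differences from BH-01: to BH-02 (Δx, Δy, Δh) = (115, 165, +0.12); to BH-03 = (-85, 215, +0.02).
Determinant of the coordinate differences = 115·215 − (-85)·165 = 38750.
∂h/∂x = [(+0.12)·215 − (+0.02)·165] / 38750 = +0.0005806
∂h/∂y = [115·(+0.02) − (-85)·(+0.12)] / 38750 = +0.0003226
|∇h| = √(0.0005806² + 0.0003226²) = 0.0006642
Seepage velocity v = K·i/n = 150.0 × 0.0006642 / 0.32 = 0.3113 m/day.
t = 100 / 0.3113 = 321.2 days.

320 days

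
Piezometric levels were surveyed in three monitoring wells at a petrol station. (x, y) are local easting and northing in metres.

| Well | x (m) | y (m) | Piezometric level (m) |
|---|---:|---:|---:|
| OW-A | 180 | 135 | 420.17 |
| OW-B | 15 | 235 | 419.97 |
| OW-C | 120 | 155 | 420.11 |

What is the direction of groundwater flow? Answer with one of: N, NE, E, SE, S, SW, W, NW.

With h = a·x + b·y + c and OW-A as origin, the differences give:
  (-165)·a + 100·b = -0.20
  (-60)·a + 20·b = -0.06
Eliminate b (×20 and ×100, subtract): 2700·a = 2.000 → a = ∂h/∂x = +0.0007407
Back-substitute: b = ∂h/∂y = -0.0007778.
Flow = −∇h = (-0.0007407 east, +0.0007778 north), which points northwest.

NW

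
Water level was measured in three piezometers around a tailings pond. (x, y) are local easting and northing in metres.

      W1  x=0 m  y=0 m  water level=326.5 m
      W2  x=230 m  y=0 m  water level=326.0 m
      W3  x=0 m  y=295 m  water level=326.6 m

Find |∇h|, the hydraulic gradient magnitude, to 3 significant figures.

∂h/∂x = (326.0 − 326.5) / (230 − 0) = -0.002174
∂h/∂y = (326.6 − 326.5) / (295 − 0) = +0.0003390
|∇h| = √(-0.002174² + 0.0003390²) = 0.0022

0.00220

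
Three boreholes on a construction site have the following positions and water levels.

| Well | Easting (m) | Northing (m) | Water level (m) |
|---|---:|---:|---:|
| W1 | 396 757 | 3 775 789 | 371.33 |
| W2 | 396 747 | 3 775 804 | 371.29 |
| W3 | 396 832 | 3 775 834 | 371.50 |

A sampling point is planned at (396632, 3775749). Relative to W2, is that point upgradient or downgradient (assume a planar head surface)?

downgradient

With h = a·x + b·y + c and W1 as origin, the differences give:
  (-10)·a + 15·b = -0.04
  75·a + 45·b = +0.17
Eliminate b (×45 and ×15, subtract): -1575·a = -4.350 → a = ∂h/∂x = +0.002762
Back-substitute: b = ∂h/∂y = -0.0008254.
Head at (396632, 3775749) = 371.33 + (+0.002762)·(-125) + (-0.0008254)·(-40) = 371.02 m.
That is lower than the 371.29 m at W2, so the point is downgradient.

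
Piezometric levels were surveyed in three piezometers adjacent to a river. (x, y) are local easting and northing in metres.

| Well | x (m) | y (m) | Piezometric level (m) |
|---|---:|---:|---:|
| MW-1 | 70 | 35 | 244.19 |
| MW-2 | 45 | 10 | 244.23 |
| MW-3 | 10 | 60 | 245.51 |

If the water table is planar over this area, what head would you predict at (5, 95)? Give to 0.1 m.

Differences from MW-1: to MW-2 (Δx, Δy, Δh) = (-25, -25, +0.04); to MW-3 = (-60, 25, +1.32).
Determinant of the coordinate differences = (-25)·25 − (-60)·(-25) = -2125.
∂h/∂x = [(+0.04)·25 − (+1.32)·(-25)] / -2125 = -0.01600
∂h/∂y = [(-25)·(+1.32) − (-60)·(+0.04)] / -2125 = +0.01440
h(5, 95) = 244.19 + (-0.01600)·(-65) + (+0.01440)·(60) = 244.19 +1.040 +0.864 = 246.094 m.

246.1 m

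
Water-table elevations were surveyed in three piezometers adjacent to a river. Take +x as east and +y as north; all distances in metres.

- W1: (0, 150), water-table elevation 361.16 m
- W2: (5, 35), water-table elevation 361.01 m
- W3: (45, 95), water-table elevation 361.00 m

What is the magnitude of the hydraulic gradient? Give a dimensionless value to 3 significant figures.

0.00240

Differences from W1: to W2 (Δx, Δy, Δh) = (5, -115, -0.15); to W3 = (45, -55, -0.16).
Determinant of the coordinate differences = 5·(-55) − 45·(-115) = 4900.
∂h/∂x = [(-0.15)·(-55) − (-0.16)·(-115)] / 4900 = -0.002071
∂h/∂y = [5·(-0.16) − 45·(-0.15)] / 4900 = +0.001214
|∇h| = √(-0.002071² + 0.001214²) = 0.002401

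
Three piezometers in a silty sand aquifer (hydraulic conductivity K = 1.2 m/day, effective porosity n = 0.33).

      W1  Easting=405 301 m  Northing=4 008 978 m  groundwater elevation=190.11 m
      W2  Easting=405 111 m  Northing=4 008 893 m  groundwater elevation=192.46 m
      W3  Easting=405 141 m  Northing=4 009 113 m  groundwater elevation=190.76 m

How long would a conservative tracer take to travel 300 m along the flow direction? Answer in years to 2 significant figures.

20 years

With h = a·x + b·y + c and W1 as origin, the differences give:
  (-190)·a + (-85)·b = +2.35
  (-160)·a + 135·b = +0.65
Eliminate b (×135 and ×(-85), subtract): -39250·a = 372.500 → a = ∂h/∂x = -0.009490
Back-substitute: b = ∂h/∂y = -0.006433.
|∇h| = √(-0.009490² + -0.006433²) = 0.01146
Seepage velocity v = K·i/n = 1.2 × 0.01146 / 0.33 = 0.04167 m/day.
t = 300 / 0.04167 = 7199 days = 19.7 years.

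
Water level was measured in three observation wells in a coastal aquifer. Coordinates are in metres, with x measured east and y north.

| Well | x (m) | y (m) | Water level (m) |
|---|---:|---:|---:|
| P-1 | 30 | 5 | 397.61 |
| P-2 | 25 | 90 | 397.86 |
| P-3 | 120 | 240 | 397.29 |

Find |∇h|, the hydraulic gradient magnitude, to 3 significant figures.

0.0100

Taking P-1 as reference: P-2−P-1 = (-5, 85, +0.25); P-3−P-1 = (90, 235, -0.32).
Determinant of the coordinate differences = (-5)·235 − 90·85 = -8825.
∂h/∂x = [(+0.25)·235 − (-0.32)·85] / -8825 = -0.009739
∂h/∂y = [(-5)·(-0.32) − 90·(+0.25)] / -8825 = +0.002368
|∇h| = √(-0.009739² + 0.002368²) = 0.01002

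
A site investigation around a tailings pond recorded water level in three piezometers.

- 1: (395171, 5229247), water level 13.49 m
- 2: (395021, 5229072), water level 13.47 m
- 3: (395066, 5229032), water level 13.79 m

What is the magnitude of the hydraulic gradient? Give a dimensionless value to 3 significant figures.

0.00532

Differences from 1: to 2 (Δx, Δy, Δh) = (-150, -175, -0.02); to 3 = (-105, -215, +0.30).
Determinant of the coordinate differences = (-150)·(-215) − (-105)·(-175) = 13875.
∂h/∂x = [(-0.02)·(-215) − (+0.30)·(-175)] / 13875 = +0.004094
∂h/∂y = [(-150)·(+0.30) − (-105)·(-0.02)] / 13875 = -0.003395
|∇h| = √(0.004094² + -0.003395²) = 0.005319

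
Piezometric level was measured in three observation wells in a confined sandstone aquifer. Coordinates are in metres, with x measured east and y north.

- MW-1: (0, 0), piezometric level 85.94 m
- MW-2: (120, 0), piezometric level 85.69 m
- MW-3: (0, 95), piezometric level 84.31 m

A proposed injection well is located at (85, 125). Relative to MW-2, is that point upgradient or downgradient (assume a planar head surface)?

∂h/∂x = (85.69 − 85.94) / (120 − 0) = -0.002083
∂h/∂y = (84.31 − 85.94) / (95 − 0) = -0.01716
Head at (85, 125) = 85.94 + (-0.002083)·(85) + (-0.01716)·(125) = 83.62 m.
That is lower than the 85.69 m at MW-2, so the point is downgradient.

downgradient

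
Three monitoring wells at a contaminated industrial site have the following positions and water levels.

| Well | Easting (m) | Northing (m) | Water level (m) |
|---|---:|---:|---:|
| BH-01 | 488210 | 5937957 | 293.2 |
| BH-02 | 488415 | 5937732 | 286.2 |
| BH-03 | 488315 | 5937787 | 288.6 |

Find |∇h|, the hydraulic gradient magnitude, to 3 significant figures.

0.0231

Differences from BH-01: to BH-02 (Δx, Δy, Δh) = (205, -225, -7.0); to BH-03 = (105, -170, -4.6).
Determinant of the coordinate differences = 205·(-170) − 105·(-225) = -11225.
∂h/∂x = [(-7.0)·(-170) − (-4.6)·(-225)] / -11225 = -0.01381
∂h/∂y = [205·(-4.6) − 105·(-7.0)] / -11225 = +0.01853
|∇h| = √(-0.01381² + 0.01853²) = 0.02311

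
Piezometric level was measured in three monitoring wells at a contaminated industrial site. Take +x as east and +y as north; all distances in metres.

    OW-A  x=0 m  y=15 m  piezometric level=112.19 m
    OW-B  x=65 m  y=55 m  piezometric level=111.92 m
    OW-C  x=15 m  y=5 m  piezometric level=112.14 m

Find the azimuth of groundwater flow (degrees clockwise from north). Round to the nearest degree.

080°

Three-point gradient (reference OW-A): Δ to OW-B = (65, 40, -0.27), Δ to OW-C = (15, -10, -0.05).
∂h/∂x = -0.003760, ∂h/∂y = -0.0006400 (det = -1250).
Flow direction (−∇h) has components (+0.003760 E, +0.0006400 N).
Azimuth = atan2(E, N) = atan2(+0.003760, +0.0006400) = 80.3° ≈ 080°.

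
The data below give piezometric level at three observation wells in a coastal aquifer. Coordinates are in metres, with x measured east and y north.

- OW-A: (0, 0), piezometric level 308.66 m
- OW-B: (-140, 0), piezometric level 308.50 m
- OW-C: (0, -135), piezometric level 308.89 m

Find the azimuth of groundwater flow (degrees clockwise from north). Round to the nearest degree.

326°

∂h/∂x = (308.50 − 308.66) / (-140 − 0) = +0.001143
∂h/∂y = (308.89 − 308.66) / (-135 − 0) = -0.001704
Flow direction (−∇h) has components (-0.001143 E, +0.001704 N).
Azimuth = atan2(E, N) = atan2(-0.001143, +0.001704) = 326.1° ≈ 326°.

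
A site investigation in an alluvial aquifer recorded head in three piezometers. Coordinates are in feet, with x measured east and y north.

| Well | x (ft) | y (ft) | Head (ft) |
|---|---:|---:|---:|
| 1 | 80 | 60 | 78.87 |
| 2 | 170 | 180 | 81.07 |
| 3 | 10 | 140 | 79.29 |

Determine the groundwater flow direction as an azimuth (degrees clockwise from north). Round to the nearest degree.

213°

Differences from 1: to 2 (Δx, Δy, Δh) = (90, 120, +2.20); to 3 = (-70, 80, +0.42).
Solve a·Δx + b·Δy = Δh: det = 90·80 − (-70)·120 = 15600.
∂h/∂x = [(+2.20)·80 − (+0.42)·120] / 15600 = +0.008051
∂h/∂y = [90·(+0.42) − (-70)·(+2.20)] / 15600 = +0.01229
Flow direction (−∇h) has components (-0.008051 E, -0.01229 N).
Azimuth = atan2(E, N) = atan2(-0.008051, -0.01229) = 213.2° ≈ 213°.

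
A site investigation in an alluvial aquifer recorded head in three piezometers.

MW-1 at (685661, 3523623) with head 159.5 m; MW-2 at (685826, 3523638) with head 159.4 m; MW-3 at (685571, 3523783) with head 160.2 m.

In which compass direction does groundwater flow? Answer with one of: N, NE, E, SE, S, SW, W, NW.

S

Taking MW-1 as reference: MW-2−MW-1 = (165, 15, -0.1); MW-3−MW-1 = (-90, 160, +0.7).
Solve a·Δx + b·Δy = Δh: det = 165·160 − (-90)·15 = 27750.
∂h/∂x = [(-0.1)·160 − (+0.7)·15] / 27750 = -0.0009550
∂h/∂y = [165·(+0.7) − (-90)·(-0.1)] / 27750 = +0.003838
Flow = −∇h = (+0.0009550 east, -0.003838 north), which points south.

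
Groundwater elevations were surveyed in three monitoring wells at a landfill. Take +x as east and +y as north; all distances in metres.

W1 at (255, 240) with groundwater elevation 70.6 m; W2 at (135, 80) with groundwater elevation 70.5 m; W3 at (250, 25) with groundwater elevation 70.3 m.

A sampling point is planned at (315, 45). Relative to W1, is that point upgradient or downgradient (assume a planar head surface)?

With h = a·x + b·y + c and W1 as origin, the differences give:
  (-120)·a + (-160)·b = -0.1
  (-5)·a + (-215)·b = -0.3
Eliminate b (×(-215) and ×(-160), subtract): 25000·a = -26.50 → a = ∂h/∂x = -0.001060
Back-substitute: b = ∂h/∂y = +0.001420.
Head at (315, 45) = 70.6 + (-0.001060)·(60) + (+0.001420)·(-195) = 70.26 m.
That is lower than the 70.6 m at W1, so the point is downgradient.

downgradient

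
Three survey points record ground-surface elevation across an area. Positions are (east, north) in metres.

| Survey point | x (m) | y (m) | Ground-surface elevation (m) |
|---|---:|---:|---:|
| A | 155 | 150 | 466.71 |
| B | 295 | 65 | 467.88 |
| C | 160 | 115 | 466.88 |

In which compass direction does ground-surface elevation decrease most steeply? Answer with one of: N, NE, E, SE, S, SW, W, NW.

Taking A as reference: B−A = (140, -85, +1.17); C−A = (5, -35, +0.17).
Determinant of the coordinate differences = 140·(-35) − 5·(-85) = -4475.
∂z/∂x = [(+1.17)·(-35) − (+0.17)·(-85)] / -4475 = +0.005922
∂z/∂y = [140·(+0.17) − 5·(+1.17)] / -4475 = -0.004011
Steepest decrease is along −∇f = (-0.005922 E, +0.004011 N) → northwest.

NW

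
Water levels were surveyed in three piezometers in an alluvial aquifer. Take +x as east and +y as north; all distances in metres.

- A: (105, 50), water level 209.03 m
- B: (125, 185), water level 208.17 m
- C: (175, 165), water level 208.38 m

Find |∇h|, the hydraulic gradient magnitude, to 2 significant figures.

With h = a·x + b·y + c and A as origin, the differences give:
  20·a + 135·b = -0.86
  70·a + 115·b = -0.65
Eliminate b (×115 and ×135, subtract): -7150·a = -11.150 → a = ∂h/∂x = +0.001559
Back-substitute: b = ∂h/∂y = -0.006601.
|∇h| = √(0.001559² + -0.006601²) = 0.006783

0.0068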